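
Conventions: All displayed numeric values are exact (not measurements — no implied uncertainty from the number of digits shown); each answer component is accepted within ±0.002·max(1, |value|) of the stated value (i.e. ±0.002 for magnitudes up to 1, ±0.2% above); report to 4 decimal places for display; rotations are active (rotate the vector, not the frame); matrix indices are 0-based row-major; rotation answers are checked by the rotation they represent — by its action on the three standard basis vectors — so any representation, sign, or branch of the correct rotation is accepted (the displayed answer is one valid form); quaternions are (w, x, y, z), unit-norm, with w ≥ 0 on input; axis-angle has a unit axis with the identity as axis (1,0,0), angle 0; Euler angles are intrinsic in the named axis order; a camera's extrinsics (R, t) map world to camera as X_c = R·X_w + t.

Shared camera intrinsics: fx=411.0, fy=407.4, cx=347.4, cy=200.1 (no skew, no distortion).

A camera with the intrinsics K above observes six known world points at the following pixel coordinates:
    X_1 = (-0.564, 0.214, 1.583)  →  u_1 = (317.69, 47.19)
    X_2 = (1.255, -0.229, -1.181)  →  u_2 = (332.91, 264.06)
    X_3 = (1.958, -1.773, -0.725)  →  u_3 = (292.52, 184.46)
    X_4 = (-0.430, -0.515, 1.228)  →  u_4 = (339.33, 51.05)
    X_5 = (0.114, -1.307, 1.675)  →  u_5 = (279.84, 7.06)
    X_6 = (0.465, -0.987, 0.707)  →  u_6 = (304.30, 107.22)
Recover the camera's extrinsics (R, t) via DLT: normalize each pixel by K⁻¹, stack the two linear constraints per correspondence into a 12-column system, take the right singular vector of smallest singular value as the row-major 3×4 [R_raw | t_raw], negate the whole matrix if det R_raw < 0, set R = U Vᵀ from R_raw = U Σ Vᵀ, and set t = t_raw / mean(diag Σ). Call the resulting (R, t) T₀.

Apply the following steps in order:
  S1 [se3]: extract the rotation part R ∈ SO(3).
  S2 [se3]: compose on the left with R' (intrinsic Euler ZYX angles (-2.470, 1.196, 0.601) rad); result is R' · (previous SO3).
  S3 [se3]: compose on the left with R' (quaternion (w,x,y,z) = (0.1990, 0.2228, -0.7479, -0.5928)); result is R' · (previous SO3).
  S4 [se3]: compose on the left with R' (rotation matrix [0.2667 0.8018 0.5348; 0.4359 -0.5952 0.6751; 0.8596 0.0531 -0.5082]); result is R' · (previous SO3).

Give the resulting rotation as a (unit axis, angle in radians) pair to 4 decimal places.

rotation (axis_angle) = ((-0.8224, 0.5688, -0.0059), 2.8920)

source (pnp_recover): camera pose = R=[-0.8360 -0.0833 -0.5423; 0.3319 0.7103 -0.6207; 0.4369 -0.6989 -0.5662], t=(0.1900, -0.1002, 4.2700)
after S1 (rot_of_se3): [-0.8360 -0.0833 -0.5423; 0.3319 0.7103 -0.6207; 0.4369 -0.6989 -0.5662]
after S2 (compose_so3): [-0.1430 0.7617 0.6320; -0.1478 -0.6478 0.7473; 0.9786 0.0135 0.2052]
after S3 (compose_so3): [-0.4179 -0.5702 -0.7072; 0.8331 -0.5510 -0.0481; -0.3623 -0.6093 0.7053]
after S4 (compose_so3): [0.3628 -0.9197 0.1501; -0.9226 -0.3319 0.1965; -0.1309 -0.2098 -0.9690]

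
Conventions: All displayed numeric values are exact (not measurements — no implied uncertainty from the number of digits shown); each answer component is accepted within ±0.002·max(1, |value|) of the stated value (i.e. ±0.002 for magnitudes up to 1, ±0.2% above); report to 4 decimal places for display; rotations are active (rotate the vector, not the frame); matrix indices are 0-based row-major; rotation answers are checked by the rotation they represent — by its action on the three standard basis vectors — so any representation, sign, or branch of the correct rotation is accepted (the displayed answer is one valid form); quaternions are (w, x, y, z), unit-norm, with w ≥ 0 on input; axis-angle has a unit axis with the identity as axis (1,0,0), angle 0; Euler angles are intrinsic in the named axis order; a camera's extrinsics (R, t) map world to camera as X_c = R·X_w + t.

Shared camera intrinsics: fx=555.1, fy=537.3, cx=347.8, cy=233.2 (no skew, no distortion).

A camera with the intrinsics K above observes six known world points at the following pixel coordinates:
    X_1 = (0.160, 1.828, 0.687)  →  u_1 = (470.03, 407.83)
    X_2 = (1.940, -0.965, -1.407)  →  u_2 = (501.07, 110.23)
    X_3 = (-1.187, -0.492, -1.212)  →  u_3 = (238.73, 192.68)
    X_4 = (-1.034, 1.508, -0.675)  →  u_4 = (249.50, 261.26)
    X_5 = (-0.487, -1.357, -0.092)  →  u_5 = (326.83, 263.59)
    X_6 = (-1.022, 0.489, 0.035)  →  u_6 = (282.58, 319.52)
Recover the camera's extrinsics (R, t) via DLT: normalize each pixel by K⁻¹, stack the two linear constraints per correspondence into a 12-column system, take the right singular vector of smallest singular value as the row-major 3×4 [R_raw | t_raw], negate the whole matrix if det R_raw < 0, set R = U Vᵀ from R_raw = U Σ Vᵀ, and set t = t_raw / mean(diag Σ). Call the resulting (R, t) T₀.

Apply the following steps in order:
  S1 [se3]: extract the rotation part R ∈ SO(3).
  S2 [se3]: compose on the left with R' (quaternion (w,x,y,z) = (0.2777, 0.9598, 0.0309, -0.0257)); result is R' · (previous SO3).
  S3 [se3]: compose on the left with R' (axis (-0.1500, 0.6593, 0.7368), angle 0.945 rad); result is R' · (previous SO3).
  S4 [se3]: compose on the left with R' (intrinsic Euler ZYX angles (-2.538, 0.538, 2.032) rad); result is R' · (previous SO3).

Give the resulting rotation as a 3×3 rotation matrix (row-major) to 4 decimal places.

rotation (matrix) = ((-0.3580, -0.8074, -0.4690), (-0.7100, 0.5616, -0.4248), (0.6064, 0.1809, -0.7743))

source (pnp_recover): camera pose = R=[0.9638 0.0851 0.2528; -0.2597 0.0823 0.9622; 0.0610 -0.9930 0.1014], t=(0.3500, 0.4599, 5.5198)
after S1 (rot_of_se3): [0.9638 0.0851 0.2528; -0.2597 0.0823 0.9622; 0.0610 -0.9930 0.1014]
after S2 (compose_so3): [0.9396 0.1228 0.3196; 0.2299 0.4653 -0.8548; -0.2537 0.8766 0.4090]
after S3 (compose_so3): [0.2885 0.2044 0.9354; 0.6168 0.7076 -0.3448; -0.7324 0.6764 0.0780]
after S4 (compose_so3): [-0.3580 -0.8074 -0.4690; -0.7100 0.5616 -0.4248; 0.6064 0.1809 -0.7743]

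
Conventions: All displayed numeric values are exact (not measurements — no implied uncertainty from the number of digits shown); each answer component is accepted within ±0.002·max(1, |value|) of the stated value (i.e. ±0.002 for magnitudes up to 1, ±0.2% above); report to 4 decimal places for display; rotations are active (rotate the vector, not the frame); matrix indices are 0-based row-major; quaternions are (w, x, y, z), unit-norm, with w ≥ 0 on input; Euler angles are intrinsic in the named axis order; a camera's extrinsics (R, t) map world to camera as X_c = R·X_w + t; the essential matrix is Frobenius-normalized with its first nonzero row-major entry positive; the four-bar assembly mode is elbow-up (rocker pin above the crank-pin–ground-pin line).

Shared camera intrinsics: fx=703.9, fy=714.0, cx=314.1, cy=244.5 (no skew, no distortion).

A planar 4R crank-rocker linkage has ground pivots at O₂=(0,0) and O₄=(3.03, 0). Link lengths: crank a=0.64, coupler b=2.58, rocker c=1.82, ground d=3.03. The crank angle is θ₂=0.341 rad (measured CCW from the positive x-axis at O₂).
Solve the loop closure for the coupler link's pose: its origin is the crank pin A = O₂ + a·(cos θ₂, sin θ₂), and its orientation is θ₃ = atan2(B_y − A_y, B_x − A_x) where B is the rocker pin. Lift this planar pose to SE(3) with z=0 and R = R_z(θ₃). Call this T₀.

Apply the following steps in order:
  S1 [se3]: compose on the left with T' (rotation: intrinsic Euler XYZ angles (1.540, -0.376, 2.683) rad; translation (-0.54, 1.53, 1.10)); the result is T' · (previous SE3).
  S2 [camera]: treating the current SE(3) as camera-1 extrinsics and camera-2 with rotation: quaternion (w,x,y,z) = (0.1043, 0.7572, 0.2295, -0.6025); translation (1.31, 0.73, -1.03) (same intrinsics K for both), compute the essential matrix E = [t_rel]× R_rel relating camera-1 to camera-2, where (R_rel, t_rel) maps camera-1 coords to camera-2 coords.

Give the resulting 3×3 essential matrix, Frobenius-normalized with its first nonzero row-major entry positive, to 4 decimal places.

matrix = [0.6024 -0.0949 0.1383; 0.3288 0.0214 0.0670; -0.0887 -0.6958 0.0619]

source (fourbar_fk): coupler pose = R=[0.7946 -0.6072 0.0000; 0.6072 0.7946 0.0000; 0.0000 0.0000 1.0000], t=(0.6031, 0.2140, 0.0000)
after S1 (compose_se3): R=[-0.9127 0.1792 -0.3672; 0.3542 -0.1009 -0.9297; -0.2037 -0.9786 0.0286], t=(-1.1312, 1.7656, 1.1679)
after S2 (essential): [0.6024 -0.0949 0.1383; 0.3288 0.0214 0.0670; -0.0887 -0.6958 0.0619]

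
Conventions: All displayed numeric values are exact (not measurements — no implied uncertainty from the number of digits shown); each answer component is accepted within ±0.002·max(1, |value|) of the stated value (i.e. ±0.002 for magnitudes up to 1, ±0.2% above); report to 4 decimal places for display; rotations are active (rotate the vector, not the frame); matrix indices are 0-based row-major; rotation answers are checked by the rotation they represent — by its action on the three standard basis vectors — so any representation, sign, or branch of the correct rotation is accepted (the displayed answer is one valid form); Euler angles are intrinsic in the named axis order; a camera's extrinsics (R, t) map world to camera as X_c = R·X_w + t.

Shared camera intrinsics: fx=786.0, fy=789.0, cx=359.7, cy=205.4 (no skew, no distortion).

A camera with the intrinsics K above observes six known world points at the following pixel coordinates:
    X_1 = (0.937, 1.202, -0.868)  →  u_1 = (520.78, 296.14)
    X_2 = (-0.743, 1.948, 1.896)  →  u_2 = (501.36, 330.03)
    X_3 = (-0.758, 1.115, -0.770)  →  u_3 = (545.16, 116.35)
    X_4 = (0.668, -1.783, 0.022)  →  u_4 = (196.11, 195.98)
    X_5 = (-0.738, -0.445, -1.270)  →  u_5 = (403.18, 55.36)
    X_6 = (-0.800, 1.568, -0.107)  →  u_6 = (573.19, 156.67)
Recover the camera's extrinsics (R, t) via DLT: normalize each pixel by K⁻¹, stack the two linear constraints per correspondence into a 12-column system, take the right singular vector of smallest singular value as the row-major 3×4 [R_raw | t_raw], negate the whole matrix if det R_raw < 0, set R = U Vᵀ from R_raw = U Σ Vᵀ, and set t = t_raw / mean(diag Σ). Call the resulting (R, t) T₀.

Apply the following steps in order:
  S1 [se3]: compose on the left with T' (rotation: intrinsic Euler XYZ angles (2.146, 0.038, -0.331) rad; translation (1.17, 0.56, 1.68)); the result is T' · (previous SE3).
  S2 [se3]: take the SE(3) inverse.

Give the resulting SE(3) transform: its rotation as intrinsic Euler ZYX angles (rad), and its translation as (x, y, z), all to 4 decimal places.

rotation (euler_zyx) = (1.3200, 0.4406, 0.3791), translation = (-3.5007, 1.1137, 3.6973)

source (pnp_recover): camera pose = R=[-0.0817 0.8335 -0.5465; 0.8724 0.3249 0.3652; 0.4819 -0.4469 -0.7537], t=(0.0100, -0.1000, 6.3097)
after S1 (compose_se3): R=[0.2244 0.8762 -0.4265; -0.8608 0.3834 0.3348; 0.4568 0.2920 0.8403], t=(1.3867, -4.6780, -1.8326)
after S2 (invert_se3): R=[0.2244 -0.8608 0.4568; 0.8762 0.3834 0.2920; -0.4265 0.3348 0.8403], t=(-3.5007, 1.1137, 3.6973)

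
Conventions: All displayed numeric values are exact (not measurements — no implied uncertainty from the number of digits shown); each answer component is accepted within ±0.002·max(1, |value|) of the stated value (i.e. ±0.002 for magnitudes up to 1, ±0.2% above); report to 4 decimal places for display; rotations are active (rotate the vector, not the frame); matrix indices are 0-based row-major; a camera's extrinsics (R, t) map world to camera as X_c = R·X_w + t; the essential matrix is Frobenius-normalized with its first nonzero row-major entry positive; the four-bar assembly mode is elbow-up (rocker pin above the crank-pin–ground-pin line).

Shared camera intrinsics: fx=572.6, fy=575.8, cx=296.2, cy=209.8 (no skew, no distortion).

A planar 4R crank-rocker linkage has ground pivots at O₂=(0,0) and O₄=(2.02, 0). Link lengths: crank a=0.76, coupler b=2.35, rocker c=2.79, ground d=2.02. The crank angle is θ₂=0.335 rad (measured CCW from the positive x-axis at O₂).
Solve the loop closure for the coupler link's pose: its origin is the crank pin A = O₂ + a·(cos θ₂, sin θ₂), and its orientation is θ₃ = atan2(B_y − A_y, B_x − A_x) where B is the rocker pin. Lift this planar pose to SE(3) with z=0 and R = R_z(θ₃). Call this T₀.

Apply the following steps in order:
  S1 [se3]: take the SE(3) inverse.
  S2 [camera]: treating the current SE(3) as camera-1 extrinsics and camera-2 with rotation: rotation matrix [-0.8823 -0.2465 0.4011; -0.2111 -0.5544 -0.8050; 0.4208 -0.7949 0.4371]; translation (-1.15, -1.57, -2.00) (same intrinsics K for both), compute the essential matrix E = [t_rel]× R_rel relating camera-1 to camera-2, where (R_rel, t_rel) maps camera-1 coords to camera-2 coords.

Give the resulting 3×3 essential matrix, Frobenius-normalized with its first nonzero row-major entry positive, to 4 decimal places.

source (fourbar_fk): coupler pose = R=[0.1085 -0.9941 0.0000; 0.9941 0.1085 0.0000; 0.0000 0.0000 1.0000], t=(0.7178, 0.2499, 0.0000)
after S1 (invert_se3): R=[0.1085 0.9941 0.0000; -0.9941 0.1085 -0.0000; 0.0000 0.0000 1.0000], t=(-0.3263, 0.6864, 0.0000)
after S2 (essential): [0.0648 0.2673 -0.5116; -0.1590 -0.5561 0.0100; 0.0930 0.2854 0.4878]

matrix = [0.0648 0.2673 -0.5116; -0.1590 -0.5561 0.0100; 0.0930 0.2854 0.4878]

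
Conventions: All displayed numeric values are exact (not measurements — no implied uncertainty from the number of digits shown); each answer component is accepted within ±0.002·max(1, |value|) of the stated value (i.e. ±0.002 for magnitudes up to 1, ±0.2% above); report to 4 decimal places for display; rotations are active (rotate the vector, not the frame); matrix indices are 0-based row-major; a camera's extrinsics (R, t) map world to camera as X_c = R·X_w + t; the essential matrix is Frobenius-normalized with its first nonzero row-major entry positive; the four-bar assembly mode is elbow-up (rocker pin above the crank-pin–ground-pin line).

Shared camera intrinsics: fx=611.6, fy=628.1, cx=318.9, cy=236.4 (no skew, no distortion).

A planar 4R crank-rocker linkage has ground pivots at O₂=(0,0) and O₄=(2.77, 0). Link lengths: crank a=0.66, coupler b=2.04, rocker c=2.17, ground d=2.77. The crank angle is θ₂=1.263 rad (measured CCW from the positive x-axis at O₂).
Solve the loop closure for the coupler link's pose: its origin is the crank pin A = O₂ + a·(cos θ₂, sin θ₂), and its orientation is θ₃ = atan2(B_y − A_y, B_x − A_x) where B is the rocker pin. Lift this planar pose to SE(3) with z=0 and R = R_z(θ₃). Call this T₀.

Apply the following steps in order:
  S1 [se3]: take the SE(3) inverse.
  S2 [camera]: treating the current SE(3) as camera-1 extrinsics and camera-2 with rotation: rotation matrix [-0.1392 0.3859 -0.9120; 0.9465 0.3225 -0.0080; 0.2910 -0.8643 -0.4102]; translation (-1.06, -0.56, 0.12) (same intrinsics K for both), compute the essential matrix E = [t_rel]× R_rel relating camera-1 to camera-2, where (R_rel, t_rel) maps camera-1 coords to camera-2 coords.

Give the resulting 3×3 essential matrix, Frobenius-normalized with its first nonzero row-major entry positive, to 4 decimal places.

source (fourbar_fk): coupler pose = R=[0.7712 -0.6366 0.0000; 0.6366 0.7712 0.0000; 0.0000 0.0000 1.0000], t=(0.2000, 0.6290, 0.0000)
after S1 (invert_se3): R=[0.7712 0.6366 0.0000; -0.6366 0.7712 0.0000; 0.0000 0.0000 1.0000], t=(-0.5546, -0.3578, 0.0000)
after S2 (essential): [0.2996 0.0104 0.0498; -0.2462 -0.6505 -0.0101; -0.5796 0.2749 -0.1106]

matrix = [0.2996 0.0104 0.0498; -0.2462 -0.6505 -0.0101; -0.5796 0.2749 -0.1106]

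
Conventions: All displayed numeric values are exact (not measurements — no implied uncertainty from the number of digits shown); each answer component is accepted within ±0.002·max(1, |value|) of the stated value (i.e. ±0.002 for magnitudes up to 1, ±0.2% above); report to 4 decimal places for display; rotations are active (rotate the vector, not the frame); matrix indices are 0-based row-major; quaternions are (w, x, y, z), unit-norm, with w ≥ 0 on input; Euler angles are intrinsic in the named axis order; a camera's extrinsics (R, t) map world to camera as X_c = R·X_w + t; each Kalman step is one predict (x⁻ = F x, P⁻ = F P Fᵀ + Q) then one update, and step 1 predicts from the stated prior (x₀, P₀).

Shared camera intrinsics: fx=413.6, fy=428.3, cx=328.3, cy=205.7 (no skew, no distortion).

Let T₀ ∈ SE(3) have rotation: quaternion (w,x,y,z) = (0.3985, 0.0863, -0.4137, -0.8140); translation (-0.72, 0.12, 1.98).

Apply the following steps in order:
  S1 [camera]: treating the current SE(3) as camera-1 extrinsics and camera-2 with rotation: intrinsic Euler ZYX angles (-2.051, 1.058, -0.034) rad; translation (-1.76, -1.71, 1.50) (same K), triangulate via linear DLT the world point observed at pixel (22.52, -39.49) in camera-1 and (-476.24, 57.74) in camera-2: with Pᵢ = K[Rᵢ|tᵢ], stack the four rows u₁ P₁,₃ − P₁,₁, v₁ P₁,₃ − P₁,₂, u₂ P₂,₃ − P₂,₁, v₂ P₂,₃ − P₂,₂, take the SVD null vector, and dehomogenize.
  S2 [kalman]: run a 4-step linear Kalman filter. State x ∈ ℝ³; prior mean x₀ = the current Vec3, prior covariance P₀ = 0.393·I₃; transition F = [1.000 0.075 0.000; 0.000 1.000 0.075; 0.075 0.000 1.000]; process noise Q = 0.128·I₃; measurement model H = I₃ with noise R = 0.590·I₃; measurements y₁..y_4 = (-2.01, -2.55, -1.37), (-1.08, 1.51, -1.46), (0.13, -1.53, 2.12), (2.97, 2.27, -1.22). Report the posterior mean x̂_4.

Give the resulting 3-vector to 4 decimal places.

result = (0.7502, 0.3818, -0.4224)

after S1 (triangulate): (-0.1079, -0.7053, -1.2950)
after S2 (kf_track): (0.7502, 0.3818, -0.4224)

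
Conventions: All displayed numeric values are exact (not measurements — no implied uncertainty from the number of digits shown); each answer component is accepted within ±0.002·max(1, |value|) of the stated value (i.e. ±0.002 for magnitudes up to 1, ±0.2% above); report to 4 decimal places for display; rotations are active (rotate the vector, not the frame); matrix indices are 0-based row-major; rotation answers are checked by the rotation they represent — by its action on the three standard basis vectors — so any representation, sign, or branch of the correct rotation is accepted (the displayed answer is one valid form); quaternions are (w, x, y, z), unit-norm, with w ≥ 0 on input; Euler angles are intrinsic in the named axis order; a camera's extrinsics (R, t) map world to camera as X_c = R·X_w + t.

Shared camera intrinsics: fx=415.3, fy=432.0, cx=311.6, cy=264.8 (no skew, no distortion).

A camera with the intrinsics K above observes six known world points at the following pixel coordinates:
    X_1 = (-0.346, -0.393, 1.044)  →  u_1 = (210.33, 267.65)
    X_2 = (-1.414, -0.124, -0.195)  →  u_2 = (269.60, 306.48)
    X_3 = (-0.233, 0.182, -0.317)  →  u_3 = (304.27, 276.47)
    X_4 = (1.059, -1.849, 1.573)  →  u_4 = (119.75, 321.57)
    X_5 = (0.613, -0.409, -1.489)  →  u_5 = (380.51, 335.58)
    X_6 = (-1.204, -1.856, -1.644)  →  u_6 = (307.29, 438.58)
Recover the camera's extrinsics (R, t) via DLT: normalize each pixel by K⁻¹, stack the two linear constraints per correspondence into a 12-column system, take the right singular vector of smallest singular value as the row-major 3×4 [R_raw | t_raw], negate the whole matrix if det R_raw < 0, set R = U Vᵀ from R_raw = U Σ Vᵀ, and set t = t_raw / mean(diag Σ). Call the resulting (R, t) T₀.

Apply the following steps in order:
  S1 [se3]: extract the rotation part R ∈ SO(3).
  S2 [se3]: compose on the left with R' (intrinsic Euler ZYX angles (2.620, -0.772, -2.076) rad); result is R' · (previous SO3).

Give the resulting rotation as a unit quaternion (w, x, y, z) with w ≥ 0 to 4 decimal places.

rotation (quat) = (0.3683, 0.7837, 0.0414, 0.4985)

source (pnp_recover): camera pose = R=[0.3677 0.3603 -0.8573; -0.3019 -0.8257 -0.4765; -0.8796 0.4340 -0.1949], t=(-0.3700, 0.1100, 6.3604)
after S1 (rot_of_se3): [0.3677 0.3603 -0.8573; -0.3019 -0.8257 -0.4765; -0.8796 0.4340 -0.1949]
after S2 (compose_so3): [0.4995 -0.3022 0.8119; 0.4322 -0.7253 -0.5359; 0.7508 0.6185 -0.2317]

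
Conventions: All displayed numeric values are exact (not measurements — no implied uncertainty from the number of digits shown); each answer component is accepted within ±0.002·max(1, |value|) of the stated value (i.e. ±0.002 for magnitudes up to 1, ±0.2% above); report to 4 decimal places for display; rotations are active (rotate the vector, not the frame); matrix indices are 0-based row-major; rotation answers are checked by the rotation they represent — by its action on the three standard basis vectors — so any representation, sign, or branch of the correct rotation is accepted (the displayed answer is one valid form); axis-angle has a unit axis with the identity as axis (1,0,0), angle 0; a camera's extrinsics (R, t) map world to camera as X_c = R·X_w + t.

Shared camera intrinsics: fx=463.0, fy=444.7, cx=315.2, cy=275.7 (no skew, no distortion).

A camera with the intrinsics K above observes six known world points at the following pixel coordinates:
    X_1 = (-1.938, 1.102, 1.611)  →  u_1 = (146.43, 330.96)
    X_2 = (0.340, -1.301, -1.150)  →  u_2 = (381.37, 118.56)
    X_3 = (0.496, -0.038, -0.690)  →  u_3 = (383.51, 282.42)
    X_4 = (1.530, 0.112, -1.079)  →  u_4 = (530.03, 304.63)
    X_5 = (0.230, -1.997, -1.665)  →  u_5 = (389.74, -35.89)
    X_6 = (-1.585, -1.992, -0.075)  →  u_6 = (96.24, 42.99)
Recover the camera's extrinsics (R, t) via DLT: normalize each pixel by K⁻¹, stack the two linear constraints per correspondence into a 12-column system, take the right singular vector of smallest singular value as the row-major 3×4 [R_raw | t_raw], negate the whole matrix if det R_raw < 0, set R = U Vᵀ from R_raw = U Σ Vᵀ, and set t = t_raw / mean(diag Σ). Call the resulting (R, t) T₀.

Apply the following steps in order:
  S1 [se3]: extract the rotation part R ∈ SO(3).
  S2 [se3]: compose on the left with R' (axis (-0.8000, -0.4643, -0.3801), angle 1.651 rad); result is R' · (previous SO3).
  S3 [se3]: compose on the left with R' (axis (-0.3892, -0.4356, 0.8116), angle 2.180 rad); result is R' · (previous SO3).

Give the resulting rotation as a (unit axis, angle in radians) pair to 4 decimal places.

rotation (axis_angle) = ((-0.0863, -0.9210, 0.3799), 2.8609)

source (pnp_recover): camera pose = R=[0.9892 0.0333 -0.1430; -0.0696 0.9639 -0.2569; 0.1293 0.2641 0.9558], t=(-0.0400, -0.0500, 4.3202)
after S1 (rot_of_se3): [0.9892 0.0333 -0.1430; -0.0696 0.9639 -0.2569; 0.1293 0.2641 0.9558]
after S2 (compose_so3): [0.5329 0.7368 -0.4162; 0.1392 0.4088 0.9019; 0.8347 -0.5385 0.1153]
after S3 (compose_so3): [-0.9463 0.0506 -0.3194; 0.2611 0.7023 -0.6622; 0.1908 -0.7101 -0.6778]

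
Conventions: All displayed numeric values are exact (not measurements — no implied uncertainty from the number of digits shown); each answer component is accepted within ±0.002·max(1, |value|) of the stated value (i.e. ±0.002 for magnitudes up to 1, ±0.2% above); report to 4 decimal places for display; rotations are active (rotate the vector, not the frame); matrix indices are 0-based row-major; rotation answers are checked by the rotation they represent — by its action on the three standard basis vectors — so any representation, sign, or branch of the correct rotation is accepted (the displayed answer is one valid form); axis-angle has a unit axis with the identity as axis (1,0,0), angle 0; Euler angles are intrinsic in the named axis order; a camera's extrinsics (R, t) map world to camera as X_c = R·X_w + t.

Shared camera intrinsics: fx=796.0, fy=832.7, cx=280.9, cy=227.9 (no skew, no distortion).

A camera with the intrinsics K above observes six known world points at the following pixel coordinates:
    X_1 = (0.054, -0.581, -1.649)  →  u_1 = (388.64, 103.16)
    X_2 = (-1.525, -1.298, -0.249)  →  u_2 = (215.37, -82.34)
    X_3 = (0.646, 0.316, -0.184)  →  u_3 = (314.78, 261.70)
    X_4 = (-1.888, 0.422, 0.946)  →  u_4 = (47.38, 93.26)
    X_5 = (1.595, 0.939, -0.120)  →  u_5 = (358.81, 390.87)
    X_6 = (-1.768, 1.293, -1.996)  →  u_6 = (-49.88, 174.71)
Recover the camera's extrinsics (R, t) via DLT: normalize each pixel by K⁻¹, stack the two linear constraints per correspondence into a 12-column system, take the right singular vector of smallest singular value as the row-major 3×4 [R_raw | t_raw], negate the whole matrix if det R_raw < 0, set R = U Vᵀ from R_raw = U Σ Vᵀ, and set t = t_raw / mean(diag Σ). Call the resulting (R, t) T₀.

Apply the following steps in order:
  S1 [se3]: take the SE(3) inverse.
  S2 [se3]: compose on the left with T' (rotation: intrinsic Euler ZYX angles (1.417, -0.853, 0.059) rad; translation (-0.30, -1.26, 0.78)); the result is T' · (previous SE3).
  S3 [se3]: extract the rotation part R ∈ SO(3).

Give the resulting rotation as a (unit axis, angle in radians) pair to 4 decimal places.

source (pnp_recover): camera pose = R=[0.7872 -0.5617 -0.2545; 0.5737 0.8184 -0.0318; 0.2261 -0.1210 0.9666], t=(-0.1000, -0.3700, 6.6000)
after S1 (invert_se3): R=[0.7872 0.5737 0.2261; -0.5617 0.8184 -0.1210; -0.2545 -0.0318 0.9666], t=(-1.2013, 1.0452, -6.4165)
after S2 (compose_se3): R=[0.6517 -0.7533 0.0879; 0.6418 0.4860 -0.5932; 0.4041 0.4430 0.8002], t=(-1.0940, 2.8991, -4.2973)
after S3 (rot_of_se3): [0.6517 -0.7533 0.0879; 0.6418 0.4860 -0.5932; 0.4041 0.4430 0.8002]

rotation (axis_angle) = ((0.5866, -0.1790, 0.7898), 1.0827)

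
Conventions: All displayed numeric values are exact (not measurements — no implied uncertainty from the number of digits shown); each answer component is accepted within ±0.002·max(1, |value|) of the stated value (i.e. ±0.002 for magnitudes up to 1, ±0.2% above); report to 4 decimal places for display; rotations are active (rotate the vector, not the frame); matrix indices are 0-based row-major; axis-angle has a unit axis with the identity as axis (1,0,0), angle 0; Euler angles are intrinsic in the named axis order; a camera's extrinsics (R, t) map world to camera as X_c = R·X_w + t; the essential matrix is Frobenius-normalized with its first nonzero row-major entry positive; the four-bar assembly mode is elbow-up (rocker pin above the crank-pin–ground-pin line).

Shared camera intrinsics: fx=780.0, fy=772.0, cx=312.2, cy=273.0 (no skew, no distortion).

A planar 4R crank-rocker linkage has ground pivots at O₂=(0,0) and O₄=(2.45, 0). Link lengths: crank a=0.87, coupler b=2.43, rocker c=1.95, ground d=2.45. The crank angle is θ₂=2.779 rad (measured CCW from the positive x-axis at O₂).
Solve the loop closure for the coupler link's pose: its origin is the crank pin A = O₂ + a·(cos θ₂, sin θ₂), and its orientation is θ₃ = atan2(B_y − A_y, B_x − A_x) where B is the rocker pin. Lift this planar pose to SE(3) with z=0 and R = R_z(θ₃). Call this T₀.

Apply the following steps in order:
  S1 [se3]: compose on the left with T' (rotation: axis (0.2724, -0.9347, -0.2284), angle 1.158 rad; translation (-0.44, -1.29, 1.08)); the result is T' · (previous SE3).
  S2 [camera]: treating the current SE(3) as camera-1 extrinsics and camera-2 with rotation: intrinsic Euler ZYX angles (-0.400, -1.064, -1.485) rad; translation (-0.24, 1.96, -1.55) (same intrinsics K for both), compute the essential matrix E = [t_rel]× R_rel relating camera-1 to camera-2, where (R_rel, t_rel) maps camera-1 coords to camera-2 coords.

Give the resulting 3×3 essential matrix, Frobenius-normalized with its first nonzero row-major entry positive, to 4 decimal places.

source (fourbar_fk): coupler pose = R=[0.8585 -0.5128 0.0000; 0.5128 0.8585 0.0000; 0.0000 0.0000 1.0000], t=(-0.8134, 0.3086, 0.0000)
after S1 (compose_se3): R=[0.4117 -0.1798 -0.8934; 0.1634 0.9790 -0.1217; 0.8966 -0.0959 0.4324], t=(-0.7849, -0.7106, 0.5303)
after S2 (essential): [0.4500 0.3550 -0.4134; -0.1727 0.5595 0.2751; -0.0938 0.2332 0.1376]

matrix = [0.4500 0.3550 -0.4134; -0.1727 0.5595 0.2751; -0.0938 0.2332 0.1376]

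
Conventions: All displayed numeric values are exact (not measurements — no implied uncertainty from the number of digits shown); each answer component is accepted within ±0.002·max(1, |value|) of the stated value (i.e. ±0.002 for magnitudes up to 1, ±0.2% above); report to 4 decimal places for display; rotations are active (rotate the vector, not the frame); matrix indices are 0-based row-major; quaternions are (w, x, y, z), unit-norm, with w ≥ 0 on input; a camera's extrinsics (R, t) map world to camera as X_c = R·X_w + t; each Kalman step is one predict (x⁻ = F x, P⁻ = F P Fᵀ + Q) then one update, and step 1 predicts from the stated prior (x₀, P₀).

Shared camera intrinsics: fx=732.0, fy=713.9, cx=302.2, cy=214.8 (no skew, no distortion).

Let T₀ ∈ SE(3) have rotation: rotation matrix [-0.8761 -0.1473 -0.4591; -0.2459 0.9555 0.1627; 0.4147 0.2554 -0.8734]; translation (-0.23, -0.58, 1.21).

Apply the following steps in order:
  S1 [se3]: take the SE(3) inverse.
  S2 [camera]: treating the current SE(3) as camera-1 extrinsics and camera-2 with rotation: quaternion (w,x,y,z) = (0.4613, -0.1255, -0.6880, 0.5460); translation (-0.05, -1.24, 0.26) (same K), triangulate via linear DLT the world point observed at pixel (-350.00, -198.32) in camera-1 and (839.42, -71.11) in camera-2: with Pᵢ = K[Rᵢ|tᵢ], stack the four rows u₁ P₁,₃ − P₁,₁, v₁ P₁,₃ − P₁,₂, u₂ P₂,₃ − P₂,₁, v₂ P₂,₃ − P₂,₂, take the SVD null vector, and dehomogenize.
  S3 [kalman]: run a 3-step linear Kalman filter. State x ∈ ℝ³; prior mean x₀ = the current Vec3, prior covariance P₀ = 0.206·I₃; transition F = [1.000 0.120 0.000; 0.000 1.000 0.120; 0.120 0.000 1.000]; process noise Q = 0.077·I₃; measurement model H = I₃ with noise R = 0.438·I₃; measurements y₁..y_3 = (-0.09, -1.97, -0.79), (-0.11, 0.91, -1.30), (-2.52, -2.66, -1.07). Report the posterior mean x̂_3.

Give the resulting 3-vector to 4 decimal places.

result = (-0.9817, -1.5103, -1.1841)

after S1 (invert_se3): R=[-0.8761 -0.2459 0.4147; -0.1473 0.9555 0.2554; -0.4591 0.1627 -0.8734], t=(-0.8459, 0.2113, 1.0456)
after S2 (triangulate): (0.4715, -0.8752, -1.1884)
after S3 (kf_track): (-0.9817, -1.5103, -1.1841)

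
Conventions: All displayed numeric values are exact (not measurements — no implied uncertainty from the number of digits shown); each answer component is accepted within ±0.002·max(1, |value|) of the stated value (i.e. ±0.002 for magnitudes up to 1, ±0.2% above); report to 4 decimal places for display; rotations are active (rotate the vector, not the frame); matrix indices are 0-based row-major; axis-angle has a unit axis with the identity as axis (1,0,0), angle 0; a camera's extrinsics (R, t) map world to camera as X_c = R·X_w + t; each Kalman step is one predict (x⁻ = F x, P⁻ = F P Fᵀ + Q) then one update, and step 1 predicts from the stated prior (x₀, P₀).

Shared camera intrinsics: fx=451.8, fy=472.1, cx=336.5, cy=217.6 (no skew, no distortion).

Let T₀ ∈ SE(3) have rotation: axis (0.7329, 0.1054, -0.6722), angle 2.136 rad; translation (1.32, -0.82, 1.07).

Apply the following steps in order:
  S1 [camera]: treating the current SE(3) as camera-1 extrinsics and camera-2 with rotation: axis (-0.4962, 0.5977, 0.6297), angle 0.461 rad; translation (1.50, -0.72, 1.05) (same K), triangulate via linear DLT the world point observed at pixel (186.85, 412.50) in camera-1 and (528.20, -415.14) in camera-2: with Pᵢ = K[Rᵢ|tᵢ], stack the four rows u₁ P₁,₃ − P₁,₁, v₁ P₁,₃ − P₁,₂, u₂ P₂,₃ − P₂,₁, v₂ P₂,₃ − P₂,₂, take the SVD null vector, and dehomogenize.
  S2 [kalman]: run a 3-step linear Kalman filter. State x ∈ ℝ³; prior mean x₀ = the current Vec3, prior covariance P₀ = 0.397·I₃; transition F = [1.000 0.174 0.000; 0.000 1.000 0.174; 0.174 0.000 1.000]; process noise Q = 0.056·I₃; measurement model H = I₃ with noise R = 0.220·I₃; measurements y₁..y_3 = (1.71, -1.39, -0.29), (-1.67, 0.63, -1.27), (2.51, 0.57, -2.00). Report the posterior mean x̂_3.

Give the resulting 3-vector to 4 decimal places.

result = (0.6765, -0.0606, -1.0876)

after S1 (triangulate): (-1.3699, -1.7839, 0.2219)
after S2 (kf_track): (0.6765, -0.0606, -1.0876)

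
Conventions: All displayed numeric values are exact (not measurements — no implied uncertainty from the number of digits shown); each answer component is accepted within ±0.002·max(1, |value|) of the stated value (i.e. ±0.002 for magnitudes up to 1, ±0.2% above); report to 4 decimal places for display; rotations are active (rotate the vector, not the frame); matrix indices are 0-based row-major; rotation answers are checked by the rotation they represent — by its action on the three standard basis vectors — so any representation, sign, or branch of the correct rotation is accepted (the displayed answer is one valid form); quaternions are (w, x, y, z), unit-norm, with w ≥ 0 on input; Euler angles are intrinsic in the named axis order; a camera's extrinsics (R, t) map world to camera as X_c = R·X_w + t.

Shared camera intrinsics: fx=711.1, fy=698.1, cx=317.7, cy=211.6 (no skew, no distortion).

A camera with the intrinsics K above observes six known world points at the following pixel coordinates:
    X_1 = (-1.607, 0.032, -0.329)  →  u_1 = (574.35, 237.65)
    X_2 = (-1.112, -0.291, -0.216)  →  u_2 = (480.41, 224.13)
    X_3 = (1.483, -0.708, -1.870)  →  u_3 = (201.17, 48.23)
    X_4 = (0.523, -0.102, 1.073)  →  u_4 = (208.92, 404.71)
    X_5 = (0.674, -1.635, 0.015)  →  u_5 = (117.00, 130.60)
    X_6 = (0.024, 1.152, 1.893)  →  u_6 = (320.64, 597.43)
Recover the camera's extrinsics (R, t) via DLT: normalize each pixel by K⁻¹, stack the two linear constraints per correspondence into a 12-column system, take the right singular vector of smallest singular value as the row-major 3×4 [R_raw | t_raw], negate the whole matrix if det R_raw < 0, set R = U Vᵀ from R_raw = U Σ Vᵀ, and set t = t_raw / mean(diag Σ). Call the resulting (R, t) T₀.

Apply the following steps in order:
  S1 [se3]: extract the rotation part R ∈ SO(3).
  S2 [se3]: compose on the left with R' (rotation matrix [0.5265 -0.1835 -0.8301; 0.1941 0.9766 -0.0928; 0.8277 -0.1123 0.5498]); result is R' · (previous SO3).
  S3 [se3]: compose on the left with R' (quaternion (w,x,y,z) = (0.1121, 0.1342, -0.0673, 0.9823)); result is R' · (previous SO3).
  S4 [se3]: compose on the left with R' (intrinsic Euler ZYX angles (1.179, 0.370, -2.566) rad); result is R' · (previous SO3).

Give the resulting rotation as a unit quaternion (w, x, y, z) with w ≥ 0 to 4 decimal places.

source (pnp_recover): camera pose = R=[-0.8777 0.3999 -0.2640; 0.0236 0.5864 0.8097; 0.4785 0.7044 -0.5242], t=(0.0801, 0.4502, 4.9806)
after S1 (rot_of_se3): [-0.8777 0.3999 -0.2640; 0.0236 0.5864 0.8097; 0.4785 0.7044 -0.5242]
after S2 (compose_so3): [-0.8637 -0.4819 0.1476; -0.1917 0.5849 0.7881; -0.4661 0.6524 -0.5976]
after S3 (compose_so3): [0.7407 0.4752 -0.4749; 0.0862 -0.7683 -0.6343; -0.6662 0.4290 -0.6100]
after S4 (compose_so3): [0.7364 -0.6342 -0.2356; 0.6433 0.7642 -0.0464; 0.2095 -0.1174 0.9707]

rotation (quat) = (0.9316, -0.0191, -0.1194, 0.3428)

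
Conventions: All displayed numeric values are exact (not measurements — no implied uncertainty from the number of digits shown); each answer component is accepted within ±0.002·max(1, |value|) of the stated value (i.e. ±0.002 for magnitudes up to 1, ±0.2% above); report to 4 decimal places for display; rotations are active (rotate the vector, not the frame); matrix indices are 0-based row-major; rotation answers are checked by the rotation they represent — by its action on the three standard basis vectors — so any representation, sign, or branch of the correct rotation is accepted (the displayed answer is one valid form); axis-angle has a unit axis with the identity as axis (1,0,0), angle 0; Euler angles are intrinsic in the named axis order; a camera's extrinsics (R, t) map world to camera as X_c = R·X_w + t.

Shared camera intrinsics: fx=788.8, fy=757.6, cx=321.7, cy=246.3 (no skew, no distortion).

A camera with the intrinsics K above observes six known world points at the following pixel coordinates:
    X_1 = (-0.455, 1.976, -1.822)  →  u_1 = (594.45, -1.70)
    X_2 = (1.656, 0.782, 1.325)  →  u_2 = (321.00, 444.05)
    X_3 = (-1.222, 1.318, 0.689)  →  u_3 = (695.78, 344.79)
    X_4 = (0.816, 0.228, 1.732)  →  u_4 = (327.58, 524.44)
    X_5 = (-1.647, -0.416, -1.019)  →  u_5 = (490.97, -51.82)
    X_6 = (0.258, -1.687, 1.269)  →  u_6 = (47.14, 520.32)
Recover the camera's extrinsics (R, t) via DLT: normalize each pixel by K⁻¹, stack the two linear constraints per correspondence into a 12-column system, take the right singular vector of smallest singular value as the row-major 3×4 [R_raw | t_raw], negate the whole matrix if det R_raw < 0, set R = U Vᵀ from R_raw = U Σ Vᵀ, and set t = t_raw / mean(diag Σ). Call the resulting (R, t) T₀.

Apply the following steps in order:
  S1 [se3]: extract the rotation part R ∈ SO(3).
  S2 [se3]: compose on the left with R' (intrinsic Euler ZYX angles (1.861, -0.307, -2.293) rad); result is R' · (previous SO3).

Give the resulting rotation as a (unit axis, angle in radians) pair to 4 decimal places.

rotation (axis_angle) = ((-0.3770, 0.9182, 0.1219), 2.2453)

source (pnp_recover): camera pose = R=[-0.5586 0.8257 0.0783; 0.1527 0.0095 0.9882; 0.8153 0.5640 -0.1314], t=(0.1700, 0.0400, 4.5500)
after S1 (rot_of_se3): [-0.5586 0.8257 0.0783; 0.1527 0.0095 0.9882; 0.8153 0.5640 -0.1314]
after S2 (compose_so3): [-0.3936 -0.6575 0.6424; -0.4671 0.7450 0.4763; -0.7917 -0.1126 -0.6004]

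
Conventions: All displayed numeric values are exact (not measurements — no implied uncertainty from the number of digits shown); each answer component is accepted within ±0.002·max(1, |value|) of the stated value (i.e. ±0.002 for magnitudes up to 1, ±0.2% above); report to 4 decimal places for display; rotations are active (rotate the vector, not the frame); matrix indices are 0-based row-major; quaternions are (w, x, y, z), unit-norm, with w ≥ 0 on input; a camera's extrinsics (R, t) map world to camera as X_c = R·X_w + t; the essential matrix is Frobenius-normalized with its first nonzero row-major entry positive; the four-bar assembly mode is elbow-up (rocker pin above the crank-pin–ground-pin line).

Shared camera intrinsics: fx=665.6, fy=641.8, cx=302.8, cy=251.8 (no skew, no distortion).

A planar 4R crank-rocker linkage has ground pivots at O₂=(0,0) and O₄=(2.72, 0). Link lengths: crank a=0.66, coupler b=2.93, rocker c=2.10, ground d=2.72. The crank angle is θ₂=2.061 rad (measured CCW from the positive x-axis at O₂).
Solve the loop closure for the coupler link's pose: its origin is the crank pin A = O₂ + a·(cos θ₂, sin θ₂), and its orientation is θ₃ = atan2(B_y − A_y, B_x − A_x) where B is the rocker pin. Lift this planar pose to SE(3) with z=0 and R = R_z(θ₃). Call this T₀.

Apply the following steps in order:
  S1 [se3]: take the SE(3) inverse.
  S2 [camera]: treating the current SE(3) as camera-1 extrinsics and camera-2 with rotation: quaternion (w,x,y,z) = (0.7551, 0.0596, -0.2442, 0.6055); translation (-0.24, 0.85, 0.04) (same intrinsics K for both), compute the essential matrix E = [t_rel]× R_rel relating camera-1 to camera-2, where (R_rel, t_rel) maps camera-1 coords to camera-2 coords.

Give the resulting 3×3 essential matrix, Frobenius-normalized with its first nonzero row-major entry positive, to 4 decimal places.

matrix = [0.2493 -0.2106 0.3453; 0.1931 -0.0873 0.4978; -0.3140 0.5190 0.3370]

source (fourbar_fk): coupler pose = R=[0.8671 -0.4982 0.0000; 0.4982 0.8671 0.0000; 0.0000 0.0000 1.0000], t=(-0.3107, 0.5823, 0.0000)
after S1 (invert_se3): R=[0.8671 0.4982 0.0000; -0.4982 0.8671 0.0000; 0.0000 0.0000 1.0000], t=(-0.0207, -0.6597, 0.0000)
after S2 (essential): [0.2493 -0.2106 0.3453; 0.1931 -0.0873 0.4978; -0.3140 0.5190 0.3370]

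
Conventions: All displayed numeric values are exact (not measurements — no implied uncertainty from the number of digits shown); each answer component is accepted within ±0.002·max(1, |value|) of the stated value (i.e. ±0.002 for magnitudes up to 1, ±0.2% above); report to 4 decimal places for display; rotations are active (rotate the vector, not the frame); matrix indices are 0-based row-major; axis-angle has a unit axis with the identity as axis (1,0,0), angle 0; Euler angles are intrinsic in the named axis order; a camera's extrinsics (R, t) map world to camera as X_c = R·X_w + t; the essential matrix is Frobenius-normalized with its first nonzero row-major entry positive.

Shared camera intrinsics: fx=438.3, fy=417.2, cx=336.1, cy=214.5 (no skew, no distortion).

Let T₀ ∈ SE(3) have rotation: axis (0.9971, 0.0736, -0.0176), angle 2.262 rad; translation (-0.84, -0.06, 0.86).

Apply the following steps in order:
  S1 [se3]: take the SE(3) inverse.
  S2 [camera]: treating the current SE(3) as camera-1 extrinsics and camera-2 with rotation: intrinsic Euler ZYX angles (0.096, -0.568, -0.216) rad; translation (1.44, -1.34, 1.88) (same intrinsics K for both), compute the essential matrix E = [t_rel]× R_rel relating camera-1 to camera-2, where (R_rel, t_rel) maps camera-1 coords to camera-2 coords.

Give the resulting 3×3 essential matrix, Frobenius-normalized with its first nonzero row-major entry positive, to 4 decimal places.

after S1 (invert_se3): R=[0.9906 0.1066 -0.0854; 0.1337 -0.6285 0.7662; 0.0280 -0.7704 -0.6369], t=(0.9120, -0.5843, 0.5250)
after S2 (essential): [0.2661 0.0132 -0.6508; -0.4935 0.2506 -0.2389; -0.3379 0.1532 -0.0669]

matrix = [0.2661 0.0132 -0.6508; -0.4935 0.2506 -0.2389; -0.3379 0.1532 -0.0669]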